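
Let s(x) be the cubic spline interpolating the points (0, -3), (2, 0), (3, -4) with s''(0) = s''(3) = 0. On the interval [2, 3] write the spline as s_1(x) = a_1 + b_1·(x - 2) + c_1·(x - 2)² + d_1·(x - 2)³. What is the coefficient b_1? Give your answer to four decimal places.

Write σ_i for s''(x_i). With h_i = 2, 1 and divided differences Δ_i = 3/2, -4, the continuity of s' gives the tridiagonal system
  2·σ_0 + 6·σ_1 + 1·σ_2 = 6(Δ_1 - Δ_0) = -33
Natural end conditions: σ_0 = σ_2 = 0.
Hence σ_0 = 0, σ_1 = -11/2, σ_2 = 0.
On [2, 3], with s_1(x) = a_1 + b_1·(x - 2) + c_1·(x - 2)² + d_1·(x - 2)³: c_1 = σ_1/2 = -11/4, d_1 = (σ_2 - σ_1)/(6h_1) = 11/12, b_1 = Δ_1 - h_1(2σ_1 + σ_2)/6 = -13/6.

-2.1667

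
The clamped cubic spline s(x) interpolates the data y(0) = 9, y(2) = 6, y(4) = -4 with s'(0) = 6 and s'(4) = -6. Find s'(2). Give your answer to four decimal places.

-4.8750

Let σ_i = s''(x_i). Step sizes h_i = 2, 2; slopes of the chords Δ_i = (y_(i+1) - y_i)/h_i = -3/2, -5.
  2·σ_0 + 8·σ_1 + 2·σ_2 = 6(Δ_1 - Δ_0) = -21
Clamped end conditions give two more equations: 2h_0·σ_0 + h_0·σ_1 = 6(Δ_0 - s'(0)) = -45 and h_1·σ_1 + 2h_1·σ_2 = 6(s'(4) - Δ_1) = -6.
Solving the tridiagonal system: σ_0 = -93/8, σ_1 = 3/4, σ_2 = -15/8.
On [2, 4], s'(x) = b_1 + 2c_1·(x - 2) + 3d_1·(x - 2)² with b_1 = Δ_1 - h_1(2σ_1 + σ_2)/6 = -39/8, c_1 = σ_1/2 = 3/8, d_1 = (σ_2 - σ_1)/(6h_1) = -7/32. So s'(2) = -39/8.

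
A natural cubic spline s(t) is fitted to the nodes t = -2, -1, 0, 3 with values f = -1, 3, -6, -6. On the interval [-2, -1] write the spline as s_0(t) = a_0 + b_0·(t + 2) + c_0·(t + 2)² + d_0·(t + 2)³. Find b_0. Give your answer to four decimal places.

Write M_i for s''(x_i). With h_i = 1, 1, 3 and divided differences Δ_i = 4, -9, 0, the continuity of s' gives the tridiagonal system
  1·M_0 + 4·M_1 + 1·M_2 = 6(Δ_1 - Δ_0) = -78
  1·M_1 + 8·M_2 + 3·M_3 = 6(Δ_2 - Δ_1) = 54
Natural end conditions: M_0 = M_3 = 0.
Hence M_0 = 0, M_1 = -678/31, M_2 = 294/31, M_3 = 0.
On [-2, -1], with s_0(t) = a_0 + b_0·(t + 2) + c_0·(t + 2)² + d_0·(t + 2)³: c_0 = M_0/2 = 0, d_0 = (M_1 - M_0)/(6h_0) = -113/31, b_0 = Δ_0 - h_0(2M_0 + M_1)/6 = 237/31.

7.6452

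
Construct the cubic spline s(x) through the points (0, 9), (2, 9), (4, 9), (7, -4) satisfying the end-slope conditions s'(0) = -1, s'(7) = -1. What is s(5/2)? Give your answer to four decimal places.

9.5093

Let M_i = s''(x_i). Step sizes h_i = 2, 2, 3; slopes of the chords Δ_i = (y_(i+1) - y_i)/h_i = 0, 0, -13/3.
  2·M_0 + 8·M_1 + 2·M_2 = 6(Δ_1 - Δ_0) = 0
  2·M_1 + 10·M_2 + 3·M_3 = 6(Δ_2 - Δ_1) = -26
Clamped end conditions give two more equations: 2h_0·M_0 + h_0·M_1 = 6(Δ_0 - s'(0)) = 6 and h_2·M_2 + 2h_2·M_3 = 6(s'(7) - Δ_2) = 20.
Forward elimination and back-substitution give M_0 = 40/37, M_1 = 31/37, M_2 = -164/37, M_3 = 616/111.
On [2, 4], s(x) = 9 + 34/37·(x - 2) + 31/74·(x - 2)² - 65/148·(x - 2)³.
With (x - 2) = 1/2: s(5/2) = 11259/1184.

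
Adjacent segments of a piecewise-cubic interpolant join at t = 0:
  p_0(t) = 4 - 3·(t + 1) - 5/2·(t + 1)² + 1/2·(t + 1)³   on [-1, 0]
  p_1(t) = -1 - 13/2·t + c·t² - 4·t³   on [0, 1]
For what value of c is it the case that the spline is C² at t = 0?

p_0''(t) = -5 + 3·(t + 1), so p_0''(0) = -2. On the right, p_1''(0) = 2c, so c = -1.

-1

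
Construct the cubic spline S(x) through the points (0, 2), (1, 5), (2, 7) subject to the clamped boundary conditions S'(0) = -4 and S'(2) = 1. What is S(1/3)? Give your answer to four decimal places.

1.8519

Put σ_i = S'' at the i-th knot. Here h = (1, 1) and Δ = (3, 2), so the interior equations h_(i-1)·σ_(i-1) + 2(h_(i-1)+h_i)·σ_i + h_i·σ_(i+1) = 6(Δ_i − Δ_(i-1)) read
  1·σ_0 + 4·σ_1 + 1·σ_2 = 6(Δ_1 - Δ_0) = -6
Clamped end conditions give two more equations: 2h_0·σ_0 + h_0·σ_1 = 6(Δ_0 - S'(0)) = 42 and h_1·σ_1 + 2h_1·σ_2 = 6(S'(2) - Δ_1) = -6.
Solving the tridiagonal system: σ_0 = 25, σ_1 = -8, σ_2 = 1.
On [0, 1], S(x) = 2 - 4·x + 25/2·x² - 11/2·x³.
With x = 1/3: S(1/3) = 50/27.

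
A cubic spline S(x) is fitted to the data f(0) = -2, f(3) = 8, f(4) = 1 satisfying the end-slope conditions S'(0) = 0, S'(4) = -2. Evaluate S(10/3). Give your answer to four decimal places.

5.4630

With m_i denoting the second derivative at x_i, h_i = 3, 1, and Δ_i = (y_(i+1) − y_i)/h_i = 10/3, -7:
  3·m_0 + 8·m_1 + 1·m_2 = 6(Δ_1 - Δ_0) = -62
Clamped end conditions give two more equations: 2h_0·m_0 + h_0·m_1 = 6(Δ_0 - S'(0)) = 20 and h_1·m_1 + 2h_1·m_2 = 6(S'(4) - Δ_1) = 30.
Hence m_0 = 127/12, m_1 = -29/2, m_2 = 89/4.
On [3, 4], S(x) = 8 - 47/8·(x - 3) - 29/4·(x - 3)² + 49/8·(x - 3)³.
With (x - 3) = 1/3: S(10/3) = 295/54.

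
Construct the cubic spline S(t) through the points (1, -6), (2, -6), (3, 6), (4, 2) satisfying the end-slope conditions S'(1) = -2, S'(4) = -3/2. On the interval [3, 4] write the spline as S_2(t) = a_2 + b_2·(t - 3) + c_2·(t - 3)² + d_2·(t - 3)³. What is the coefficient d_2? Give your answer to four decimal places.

10.7667

Let M_i = S''(x_i). Step sizes h_i = 1, 1, 1; slopes of the chords Δ_i = (y_(i+1) - y_i)/h_i = 0, 12, -4.
  1·M_0 + 4·M_1 + 1·M_2 = 6(Δ_1 - Δ_0) = 72
  1·M_1 + 4·M_2 + 1·M_3 = 6(Δ_2 - Δ_1) = -96
Clamped end conditions give two more equations: 2h_0·M_0 + h_0·M_1 = 6(Δ_0 - S'(1)) = 12 and h_2·M_2 + 2h_2·M_3 = 6(S'(4) - Δ_2) = 15.
Solving: M_0 = -133/15, M_1 = 446/15, M_2 = -571/15, M_3 = 398/15.
On [3, 4], with S_2(t) = a_2 + b_2·(t - 3) + c_2·(t - 3)² + d_2·(t - 3)³: c_2 = M_2/2 = -571/30, d_2 = (M_3 - M_2)/(6h_2) = 323/30, b_2 = Δ_2 - h_2(2M_2 + M_3)/6 = 64/15.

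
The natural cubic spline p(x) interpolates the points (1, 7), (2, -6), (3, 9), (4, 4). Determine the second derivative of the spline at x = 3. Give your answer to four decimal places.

-43.2000

Write m_i for p''(x_i). With h_i = 1, 1, 1 and divided differences Δ_i = -13, 15, -5, the continuity of p' gives the tridiagonal system
  1·m_0 + 4·m_1 + 1·m_2 = 6(Δ_1 - Δ_0) = 168
  1·m_1 + 4·m_2 + 1·m_3 = 6(Δ_2 - Δ_1) = -120
Natural end conditions: m_0 = m_3 = 0.
Hence m_0 = 0, m_1 = 264/5, m_2 = -216/5, m_3 = 0.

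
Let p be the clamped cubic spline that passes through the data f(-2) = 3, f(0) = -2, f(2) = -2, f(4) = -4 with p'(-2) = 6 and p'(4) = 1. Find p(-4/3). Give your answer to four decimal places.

3.9753

With M_i denoting the second derivative at x_i, h_i = 2, 2, 2, and Δ_i = (y_(i+1) − y_i)/h_i = -5/2, 0, -1:
  2·M_0 + 8·M_1 + 2·M_2 = 6(Δ_1 - Δ_0) = 15
  2·M_1 + 8·M_2 + 2·M_3 = 6(Δ_2 - Δ_1) = -6
Clamped end conditions give two more equations: 2h_0·M_0 + h_0·M_1 = 6(Δ_0 - p'(-2)) = -51 and h_2·M_2 + 2h_2·M_3 = 6(p'(4) - Δ_2) = 12.
Forward elimination and back-substitution give M_0 = -97/6, M_1 = 41/6, M_2 = -11/3, M_3 = 29/6.
On [-2, 0], p(x) = 3 + 6·(x + 2) - 97/12·(x + 2)² + 23/12·(x + 2)³.
With (x + 2) = 2/3: p(-4/3) = 322/81.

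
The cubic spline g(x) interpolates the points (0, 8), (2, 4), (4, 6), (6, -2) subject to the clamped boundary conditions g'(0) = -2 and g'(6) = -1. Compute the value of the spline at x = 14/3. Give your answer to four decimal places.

With σ_i denoting the second derivative at x_i, h_i = 2, 2, 2, and Δ_i = (y_(i+1) − y_i)/h_i = -2, 1, -4:
  2·σ_0 + 8·σ_1 + 2·σ_2 = 6(Δ_1 - Δ_0) = 18
  2·σ_1 + 8·σ_2 + 2·σ_3 = 6(Δ_2 - Δ_1) = -30
Clamped end conditions give two more equations: 2h_0·σ_0 + h_0·σ_1 = 6(Δ_0 - g'(0)) = 0 and h_2·σ_2 + 2h_2·σ_3 = 6(g'(6) - Δ_2) = 18.
Forward elimination and back-substitution give σ_0 = -34/15, σ_1 = 68/15, σ_2 = -103/15, σ_3 = 119/15.
On [4, 6], g(x) = 6 - 31/15·(x - 4) - 103/30·(x - 4)² + 37/30·(x - 4)³.
With (x - 4) = 2/3: g(14/3) = 1402/405.

3.4617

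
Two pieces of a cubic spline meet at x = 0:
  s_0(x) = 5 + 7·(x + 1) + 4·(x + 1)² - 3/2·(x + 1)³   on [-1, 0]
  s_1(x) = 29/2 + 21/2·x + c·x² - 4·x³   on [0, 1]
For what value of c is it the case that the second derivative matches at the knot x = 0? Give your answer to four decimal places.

-0.5000

s_0''(x) = 8 - 9·(x + 1), so s_0''(0) = -1. On the right, s_1''(0) = 2c, so c = -1/2.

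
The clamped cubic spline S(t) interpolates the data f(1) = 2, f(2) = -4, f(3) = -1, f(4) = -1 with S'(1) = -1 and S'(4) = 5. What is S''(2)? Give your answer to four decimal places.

24.4000

Put M_i = S'' at the i-th knot. Here h = (1, 1, 1) and Δ = (-6, 3, 0), so the interior equations h_(i-1)·M_(i-1) + 2(h_(i-1)+h_i)·M_i + h_i·M_(i+1) = 6(Δ_i − Δ_(i-1)) read
  1·M_0 + 4·M_1 + 1·M_2 = 6(Δ_1 - Δ_0) = 54
  1·M_1 + 4·M_2 + 1·M_3 = 6(Δ_2 - Δ_1) = -18
Clamped end conditions give two more equations: 2h_0·M_0 + h_0·M_1 = 6(Δ_0 - S'(1)) = -30 and h_2·M_2 + 2h_2·M_3 = 6(S'(4) - Δ_2) = 30.
Solving the tridiagonal system: M_0 = -136/5, M_1 = 122/5, M_2 = -82/5, M_3 = 116/5.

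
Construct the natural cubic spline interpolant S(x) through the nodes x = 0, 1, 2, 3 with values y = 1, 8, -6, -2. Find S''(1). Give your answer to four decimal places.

-40.8000

With M_i denoting the second derivative at x_i, h_i = 1, 1, 1, and Δ_i = (y_(i+1) − y_i)/h_i = 7, -14, 4:
  1·M_0 + 4·M_1 + 1·M_2 = 6(Δ_1 - Δ_0) = -126
  1·M_1 + 4·M_2 + 1·M_3 = 6(Δ_2 - Δ_1) = 108
Natural end conditions: M_0 = M_3 = 0.
Forward elimination and back-substitution give M_0 = 0, M_1 = -204/5, M_2 = 186/5, M_3 = 0.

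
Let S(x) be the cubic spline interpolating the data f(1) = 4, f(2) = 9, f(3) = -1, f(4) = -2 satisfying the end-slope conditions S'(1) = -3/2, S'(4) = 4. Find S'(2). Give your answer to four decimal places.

Let M_i = S''(x_i). Step sizes h_i = 1, 1, 1; slopes of the chords Δ_i = (y_(i+1) - y_i)/h_i = 5, -10, -1.
  1·M_0 + 4·M_1 + 1·M_2 = 6(Δ_1 - Δ_0) = -90
  1·M_1 + 4·M_2 + 1·M_3 = 6(Δ_2 - Δ_1) = 54
Clamped end conditions give two more equations: 2h_0·M_0 + h_0·M_1 = 6(Δ_0 - S'(1)) = 39 and h_2·M_2 + 2h_2·M_3 = 6(S'(4) - Δ_2) = 30.
Solving the tridiagonal system: M_0 = 574/15, M_1 = -563/15, M_2 = 328/15, M_3 = 61/15.
On [2, 3], S'(x) = b_1 + 2c_1·(x - 2) + 3d_1·(x - 2)² with b_1 = Δ_1 - h_1(2M_1 + M_2)/6 = -17/15, c_1 = M_1/2 = -563/30, d_1 = (M_2 - M_1)/(6h_1) = 99/10. So S'(2) = -17/15.

-1.1333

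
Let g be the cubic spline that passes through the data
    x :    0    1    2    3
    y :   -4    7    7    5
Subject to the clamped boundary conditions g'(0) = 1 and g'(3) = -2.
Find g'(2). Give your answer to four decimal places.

-3.2000

With M_i denoting the second derivative at x_i, h_i = 1, 1, 1, and Δ_i = (y_(i+1) − y_i)/h_i = 11, 0, -2:
  1·M_0 + 4·M_1 + 1·M_2 = 6(Δ_1 - Δ_0) = -66
  1·M_1 + 4·M_2 + 1·M_3 = 6(Δ_2 - Δ_1) = -12
Clamped end conditions give two more equations: 2h_0·M_0 + h_0·M_1 = 6(Δ_0 - g'(0)) = 60 and h_2·M_2 + 2h_2·M_3 = 6(g'(3) - Δ_2) = 0.
Solving the tridiagonal system: M_0 = 222/5, M_1 = -144/5, M_2 = 24/5, M_3 = -12/5.
On [2, 3], g'(x) = b_2 + 2c_2·(x - 2) + 3d_2·(x - 2)² with b_2 = Δ_2 - h_2(2M_2 + M_3)/6 = -16/5, c_2 = M_2/2 = 12/5, d_2 = (M_3 - M_2)/(6h_2) = -6/5. So g'(2) = -16/5.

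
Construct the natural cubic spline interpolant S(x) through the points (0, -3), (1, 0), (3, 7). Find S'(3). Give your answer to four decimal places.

3.6667

Write M_i for S''(x_i). With h_i = 1, 2 and divided differences Δ_i = 3, 7/2, the continuity of S' gives the tridiagonal system
  1·M_0 + 6·M_1 + 2·M_2 = 6(Δ_1 - Δ_0) = 3
Natural end conditions: M_0 = M_2 = 0.
Forward elimination and back-substitution give M_0 = 0, M_1 = 1/2, M_2 = 0.
On [1, 3], S'(x) = b_1 + 2c_1·(x - 1) + 3d_1·(x - 1)² with b_1 = Δ_1 - h_1(2M_1 + M_2)/6 = 19/6, c_1 = M_1/2 = 1/4, d_1 = (M_2 - M_1)/(6h_1) = -1/24. So S'(3) = 11/3.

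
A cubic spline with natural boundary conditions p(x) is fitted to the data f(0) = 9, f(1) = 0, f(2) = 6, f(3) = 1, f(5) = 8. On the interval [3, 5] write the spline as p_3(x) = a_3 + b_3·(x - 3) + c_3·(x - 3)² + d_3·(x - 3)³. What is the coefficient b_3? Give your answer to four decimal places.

-5.1744

Put σ_i = p'' at the i-th knot. Here h = (1, 1, 1, 2) and Δ = (-9, 6, -5, 7/2), so the interior equations h_(i-1)·σ_(i-1) + 2(h_(i-1)+h_i)·σ_i + h_i·σ_(i+1) = 6(Δ_i − Δ_(i-1)) read
  1·σ_0 + 4·σ_1 + 1·σ_2 = 6(Δ_1 - Δ_0) = 90
  1·σ_1 + 4·σ_2 + 1·σ_3 = 6(Δ_2 - Δ_1) = -66
  1·σ_2 + 6·σ_3 + 2·σ_4 = 6(Δ_3 - Δ_2) = 51
Natural end conditions: σ_0 = σ_4 = 0.
Solving: σ_0 = 0, σ_1 = 2517/86, σ_2 = -1164/43, σ_3 = 1119/86, σ_4 = 0.
On [3, 5], with p_3(x) = a_3 + b_3·(x - 3) + c_3·(x - 3)² + d_3·(x - 3)³: c_3 = σ_3/2 = 1119/172, d_3 = (σ_4 - σ_3)/(6h_3) = -373/344, b_3 = Δ_3 - h_3(2σ_3 + σ_4)/6 = -445/86.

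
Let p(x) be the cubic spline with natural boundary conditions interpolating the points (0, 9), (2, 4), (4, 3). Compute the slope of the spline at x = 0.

Let M_i = p''(x_i). Step sizes h_i = 2, 2; slopes of the chords Δ_i = (y_(i+1) - y_i)/h_i = -5/2, -1/2.
  2·M_0 + 8·M_1 + 2·M_2 = 6(Δ_1 - Δ_0) = 12
Natural end conditions: M_0 = M_2 = 0.
Hence M_0 = 0, M_1 = 3/2, M_2 = 0.
On [0, 2], p'(x) = b_0 + 2c_0·x + 3d_0·x² with b_0 = Δ_0 - h_0(2M_0 + M_1)/6 = -3, c_0 = M_0/2 = 0, d_0 = (M_1 - M_0)/(6h_0) = 1/8. So p'(0) = -3.

-3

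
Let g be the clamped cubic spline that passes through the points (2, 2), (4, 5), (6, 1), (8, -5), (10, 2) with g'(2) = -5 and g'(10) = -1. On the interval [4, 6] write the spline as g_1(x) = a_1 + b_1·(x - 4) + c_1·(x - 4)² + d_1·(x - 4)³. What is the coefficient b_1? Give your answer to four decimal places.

Write σ_i for g''(x_i). With h_i = 2, 2, 2, 2 and divided differences Δ_i = 3/2, -2, -3, 7/2, the continuity of g' gives the tridiagonal system
  2·σ_0 + 8·σ_1 + 2·σ_2 = 6(Δ_1 - Δ_0) = -21
  2·σ_1 + 8·σ_2 + 2·σ_3 = 6(Δ_2 - Δ_1) = -6
  2·σ_2 + 8·σ_3 + 2·σ_4 = 6(Δ_3 - Δ_2) = 39
Clamped end conditions give two more equations: 2h_0·σ_0 + h_0·σ_1 = 6(Δ_0 - g'(2)) = 39 and h_3·σ_3 + 2h_3·σ_4 = 6(g'(10) - Δ_3) = -27.
Forward elimination and back-substitution give σ_0 = 697/56, σ_1 = -151/28, σ_2 = -11/8, σ_3 = 221/28, σ_4 = -599/56.
On [4, 6], with g_1(x) = a_1 + b_1·(x - 4) + c_1·(x - 4)² + d_1·(x - 4)³: c_1 = σ_1/2 = -151/56, d_1 = (σ_2 - σ_1)/(6h_1) = 75/224, b_1 = Δ_1 - h_1(2σ_1 + σ_2)/6 = 115/56.

2.0536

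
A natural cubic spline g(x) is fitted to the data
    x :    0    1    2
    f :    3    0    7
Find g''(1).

15

Write M_i for g''(x_i). With h_i = 1, 1 and divided differences Δ_i = -3, 7, the continuity of g' gives the tridiagonal system
  1·M_0 + 4·M_1 + 1·M_2 = 6(Δ_1 - Δ_0) = 60
Natural end conditions: M_0 = M_2 = 0.
Solving the tridiagonal system: M_0 = 0, M_1 = 15, M_2 = 0.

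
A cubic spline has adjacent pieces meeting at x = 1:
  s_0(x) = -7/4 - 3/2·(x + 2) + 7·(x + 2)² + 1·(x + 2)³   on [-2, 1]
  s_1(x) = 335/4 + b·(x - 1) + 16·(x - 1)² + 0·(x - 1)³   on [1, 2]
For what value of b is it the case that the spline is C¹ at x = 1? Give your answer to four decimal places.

s_0'(x) = -3/2 + 14·(x + 2) + 3·(x + 2)², so s_0'(1) = 135/2. On the right, s_1'(1) = b, so b = 135/2.

67.5000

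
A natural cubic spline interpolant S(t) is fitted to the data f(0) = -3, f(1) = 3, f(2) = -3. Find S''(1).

-18

Let M_i = S''(x_i). Step sizes h_i = 1, 1; slopes of the chords Δ_i = (y_(i+1) - y_i)/h_i = 6, -6.
  1·M_0 + 4·M_1 + 1·M_2 = 6(Δ_1 - Δ_0) = -72
Natural end conditions: M_0 = M_2 = 0.
Hence M_0 = 0, M_1 = -18, M_2 = 0.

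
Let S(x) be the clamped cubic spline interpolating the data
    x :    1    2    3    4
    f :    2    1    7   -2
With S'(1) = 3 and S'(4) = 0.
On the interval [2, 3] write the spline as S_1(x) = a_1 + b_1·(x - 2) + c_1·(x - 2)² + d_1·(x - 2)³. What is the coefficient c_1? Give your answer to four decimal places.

13.6000

Let M_i = S''(x_i). Step sizes h_i = 1, 1, 1; slopes of the chords Δ_i = (y_(i+1) - y_i)/h_i = -1, 6, -9.
  1·M_0 + 4·M_1 + 1·M_2 = 6(Δ_1 - Δ_0) = 42
  1·M_1 + 4·M_2 + 1·M_3 = 6(Δ_2 - Δ_1) = -90
Clamped end conditions give two more equations: 2h_0·M_0 + h_0·M_1 = 6(Δ_0 - S'(1)) = -24 and h_2·M_2 + 2h_2·M_3 = 6(S'(4) - Δ_2) = 54.
Forward elimination and back-substitution give M_0 = -128/5, M_1 = 136/5, M_2 = -206/5, M_3 = 238/5.
On [2, 3], with S_1(x) = a_1 + b_1·(x - 2) + c_1·(x - 2)² + d_1·(x - 2)³: c_1 = M_1/2 = 68/5, d_1 = (M_2 - M_1)/(6h_1) = -57/5, b_1 = Δ_1 - h_1(2M_1 + M_2)/6 = 19/5.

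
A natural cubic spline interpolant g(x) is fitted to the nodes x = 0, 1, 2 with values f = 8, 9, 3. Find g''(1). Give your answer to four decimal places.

-10.5000

Put M_i = g'' at the i-th knot. Here h = (1, 1) and Δ = (1, -6), so the interior equations h_(i-1)·M_(i-1) + 2(h_(i-1)+h_i)·M_i + h_i·M_(i+1) = 6(Δ_i − Δ_(i-1)) read
  1·M_0 + 4·M_1 + 1·M_2 = 6(Δ_1 - Δ_0) = -42
Natural end conditions: M_0 = M_2 = 0.
Solving the tridiagonal system: M_0 = 0, M_1 = -21/2, M_2 = 0.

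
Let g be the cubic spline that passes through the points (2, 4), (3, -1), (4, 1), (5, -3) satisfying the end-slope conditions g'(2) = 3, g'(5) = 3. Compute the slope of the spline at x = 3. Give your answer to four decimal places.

-2.6000

Let M_i = g''(x_i). Step sizes h_i = 1, 1, 1; slopes of the chords Δ_i = (y_(i+1) - y_i)/h_i = -5, 2, -4.
  1·M_0 + 4·M_1 + 1·M_2 = 6(Δ_1 - Δ_0) = 42
  1·M_1 + 4·M_2 + 1·M_3 = 6(Δ_2 - Δ_1) = -36
Clamped end conditions give two more equations: 2h_0·M_0 + h_0·M_1 = 6(Δ_0 - g'(2)) = -48 and h_2·M_2 + 2h_2·M_3 = 6(g'(5) - Δ_2) = 42.
Hence M_0 = -184/5, M_1 = 128/5, M_2 = -118/5, M_3 = 164/5.
On [3, 4], g'(x) = b_1 + 2c_1·(x - 3) + 3d_1·(x - 3)² with b_1 = Δ_1 - h_1(2M_1 + M_2)/6 = -13/5, c_1 = M_1/2 = 64/5, d_1 = (M_2 - M_1)/(6h_1) = -41/5. So g'(3) = -13/5.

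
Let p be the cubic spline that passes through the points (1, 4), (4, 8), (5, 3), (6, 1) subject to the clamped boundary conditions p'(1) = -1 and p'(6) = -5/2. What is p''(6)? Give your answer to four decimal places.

Put M_i = p'' at the i-th knot. Here h = (3, 1, 1) and Δ = (4/3, -5, -2), so the interior equations h_(i-1)·M_(i-1) + 2(h_(i-1)+h_i)·M_i + h_i·M_(i+1) = 6(Δ_i − Δ_(i-1)) read
  3·M_0 + 8·M_1 + 1·M_2 = 6(Δ_1 - Δ_0) = -38
  1·M_1 + 4·M_2 + 1·M_3 = 6(Δ_2 - Δ_1) = 18
Clamped end conditions give two more equations: 2h_0·M_0 + h_0·M_1 = 6(Δ_0 - p'(1)) = 14 and h_2·M_2 + 2h_2·M_3 = 6(p'(6) - Δ_2) = -3.
Hence M_0 = 557/87, M_1 = -236/29, M_2 = 229/29, M_3 = -158/29.

-5.4483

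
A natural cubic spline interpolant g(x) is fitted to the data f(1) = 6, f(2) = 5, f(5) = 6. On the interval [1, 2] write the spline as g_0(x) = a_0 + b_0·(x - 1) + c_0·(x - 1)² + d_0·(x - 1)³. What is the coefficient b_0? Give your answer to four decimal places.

Let M_i = g''(x_i). Step sizes h_i = 1, 3; slopes of the chords Δ_i = (y_(i+1) - y_i)/h_i = -1, 1/3.
  1·M_0 + 8·M_1 + 3·M_2 = 6(Δ_1 - Δ_0) = 8
Natural end conditions: M_0 = M_2 = 0.
Solving: M_0 = 0, M_1 = 1, M_2 = 0.
On [1, 2], with g_0(x) = a_0 + b_0·(x - 1) + c_0·(x - 1)² + d_0·(x - 1)³: c_0 = M_0/2 = 0, d_0 = (M_1 - M_0)/(6h_0) = 1/6, b_0 = Δ_0 - h_0(2M_0 + M_1)/6 = -7/6.

-1.1667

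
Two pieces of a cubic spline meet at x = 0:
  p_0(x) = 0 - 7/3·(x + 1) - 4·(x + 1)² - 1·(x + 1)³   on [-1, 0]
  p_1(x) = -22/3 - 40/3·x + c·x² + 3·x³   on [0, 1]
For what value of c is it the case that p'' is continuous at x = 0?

-7

p_0''(x) = -8 - 6·(x + 1), so p_0''(0) = -14. On the right, p_1''(0) = 2c, so c = -7.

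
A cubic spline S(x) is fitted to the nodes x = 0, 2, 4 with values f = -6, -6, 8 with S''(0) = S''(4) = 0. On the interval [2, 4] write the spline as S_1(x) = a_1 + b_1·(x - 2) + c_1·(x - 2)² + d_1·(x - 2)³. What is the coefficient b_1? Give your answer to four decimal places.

3.5000

With M_i denoting the second derivative at x_i, h_i = 2, 2, and Δ_i = (y_(i+1) − y_i)/h_i = 0, 7:
  2·M_0 + 8·M_1 + 2·M_2 = 6(Δ_1 - Δ_0) = 42
Natural end conditions: M_0 = M_2 = 0.
Hence M_0 = 0, M_1 = 21/4, M_2 = 0.
On [2, 4], with S_1(x) = a_1 + b_1·(x - 2) + c_1·(x - 2)² + d_1·(x - 2)³: c_1 = M_1/2 = 21/8, d_1 = (M_2 - M_1)/(6h_1) = -7/16, b_1 = Δ_1 - h_1(2M_1 + M_2)/6 = 7/2.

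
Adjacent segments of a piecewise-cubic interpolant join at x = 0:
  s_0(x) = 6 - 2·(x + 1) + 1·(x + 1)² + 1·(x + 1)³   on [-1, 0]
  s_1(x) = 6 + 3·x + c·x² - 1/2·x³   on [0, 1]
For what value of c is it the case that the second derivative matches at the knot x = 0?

s_0''(x) = 2 + 6·(x + 1), so s_0''(0) = 8. On the right, s_1''(0) = 2c, so c = 4.

4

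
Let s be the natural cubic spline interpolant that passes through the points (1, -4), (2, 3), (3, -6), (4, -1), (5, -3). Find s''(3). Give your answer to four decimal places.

33.8571

Let σ_i = s''(x_i). Step sizes h_i = 1, 1, 1, 1; slopes of the chords Δ_i = (y_(i+1) - y_i)/h_i = 7, -9, 5, -2.
  1·σ_0 + 4·σ_1 + 1·σ_2 = 6(Δ_1 - Δ_0) = -96
  1·σ_1 + 4·σ_2 + 1·σ_3 = 6(Δ_2 - Δ_1) = 84
  1·σ_2 + 4·σ_3 + 1·σ_4 = 6(Δ_3 - Δ_2) = -42
Natural end conditions: σ_0 = σ_4 = 0.
Solving: σ_0 = 0, σ_1 = -909/28, σ_2 = 237/7, σ_3 = -531/28, σ_4 = 0.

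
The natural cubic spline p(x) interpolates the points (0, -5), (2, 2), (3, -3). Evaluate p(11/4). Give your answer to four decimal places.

-1.4180

Write M_i for p''(x_i). With h_i = 2, 1 and divided differences Δ_i = 7/2, -5, the continuity of p' gives the tridiagonal system
  2·M_0 + 6·M_1 + 1·M_2 = 6(Δ_1 - Δ_0) = -51
Natural end conditions: M_0 = M_2 = 0.
Solving: M_0 = 0, M_1 = -17/2, M_2 = 0.
On [2, 3], p(x) = 2 - 13/6·(x - 2) - 17/4·(x - 2)² + 17/12·(x - 2)³.
With (x - 2) = 3/4: p(11/4) = -363/256.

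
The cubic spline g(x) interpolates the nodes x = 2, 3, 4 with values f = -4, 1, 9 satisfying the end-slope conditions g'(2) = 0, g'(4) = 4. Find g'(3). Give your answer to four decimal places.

Let σ_i = g''(x_i). Step sizes h_i = 1, 1; slopes of the chords Δ_i = (y_(i+1) - y_i)/h_i = 5, 8.
  1·σ_0 + 4·σ_1 + 1·σ_2 = 6(Δ_1 - Δ_0) = 18
Clamped end conditions give two more equations: 2h_0·σ_0 + h_0·σ_1 = 6(Δ_0 - g'(2)) = 30 and h_1·σ_1 + 2h_1·σ_2 = 6(g'(4) - Δ_1) = -24.
Solving the tridiagonal system: σ_0 = 25/2, σ_1 = 5, σ_2 = -29/2.
On [3, 4], g'(x) = b_1 + 2c_1·(x - 3) + 3d_1·(x - 3)² with b_1 = Δ_1 - h_1(2σ_1 + σ_2)/6 = 35/4, c_1 = σ_1/2 = 5/2, d_1 = (σ_2 - σ_1)/(6h_1) = -13/4. So g'(3) = 35/4.

8.7500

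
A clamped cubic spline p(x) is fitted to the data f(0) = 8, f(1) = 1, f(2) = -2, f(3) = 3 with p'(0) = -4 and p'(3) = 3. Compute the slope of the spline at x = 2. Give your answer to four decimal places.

Write m_i for p''(x_i). With h_i = 1, 1, 1 and divided differences Δ_i = -7, -3, 5, the continuity of p' gives the tridiagonal system
  1·m_0 + 4·m_1 + 1·m_2 = 6(Δ_1 - Δ_0) = 24
  1·m_1 + 4·m_2 + 1·m_3 = 6(Δ_2 - Δ_1) = 48
Clamped end conditions give two more equations: 2h_0·m_0 + h_0·m_1 = 6(Δ_0 - p'(0)) = -18 and h_2·m_2 + 2h_2·m_3 = 6(p'(3) - Δ_2) = -12.
Solving: m_0 = -176/15, m_1 = 82/15, m_2 = 208/15, m_3 = -194/15.
On [2, 3], p'(x) = b_2 + 2c_2·(x - 2) + 3d_2·(x - 2)² with b_2 = Δ_2 - h_2(2m_2 + m_3)/6 = 38/15, c_2 = m_2/2 = 104/15, d_2 = (m_3 - m_2)/(6h_2) = -67/15. So p'(2) = 38/15.

2.5333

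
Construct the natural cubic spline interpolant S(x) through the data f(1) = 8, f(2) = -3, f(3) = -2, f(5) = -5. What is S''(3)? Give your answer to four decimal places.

Write m_i for S''(x_i). With h_i = 1, 1, 2 and divided differences Δ_i = -11, 1, -3/2, the continuity of S' gives the tridiagonal system
  1·m_0 + 4·m_1 + 1·m_2 = 6(Δ_1 - Δ_0) = 72
  1·m_1 + 6·m_2 + 2·m_3 = 6(Δ_2 - Δ_1) = -15
Natural end conditions: m_0 = m_3 = 0.
Solving: m_0 = 0, m_1 = 447/23, m_2 = -132/23, m_3 = 0.

-5.7391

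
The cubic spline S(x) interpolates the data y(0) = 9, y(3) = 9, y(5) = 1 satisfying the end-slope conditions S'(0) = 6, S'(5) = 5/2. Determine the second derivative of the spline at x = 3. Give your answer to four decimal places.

With M_i denoting the second derivative at x_i, h_i = 3, 2, and Δ_i = (y_(i+1) − y_i)/h_i = 0, -4:
  3·M_0 + 10·M_1 + 2·M_2 = 6(Δ_1 - Δ_0) = -24
Clamped end conditions give two more equations: 2h_0·M_0 + h_0·M_1 = 6(Δ_0 - S'(0)) = -36 and h_1·M_1 + 2h_1·M_2 = 6(S'(5) - Δ_1) = 39.
Forward elimination and back-substitution give M_0 = -43/10, M_1 = -17/5, M_2 = 229/20.

-3.4000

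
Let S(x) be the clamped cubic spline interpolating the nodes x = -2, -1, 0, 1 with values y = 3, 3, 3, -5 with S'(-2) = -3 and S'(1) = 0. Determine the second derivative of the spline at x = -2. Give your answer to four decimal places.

7.2000

With m_i denoting the second derivative at x_i, h_i = 1, 1, 1, and Δ_i = (y_(i+1) − y_i)/h_i = 0, 0, -8:
  1·m_0 + 4·m_1 + 1·m_2 = 6(Δ_1 - Δ_0) = 0
  1·m_1 + 4·m_2 + 1·m_3 = 6(Δ_2 - Δ_1) = -48
Clamped end conditions give two more equations: 2h_0·m_0 + h_0·m_1 = 6(Δ_0 - S'(-2)) = 18 and h_2·m_2 + 2h_2·m_3 = 6(S'(1) - Δ_2) = 48.
Hence m_0 = 36/5, m_1 = 18/5, m_2 = -108/5, m_3 = 174/5.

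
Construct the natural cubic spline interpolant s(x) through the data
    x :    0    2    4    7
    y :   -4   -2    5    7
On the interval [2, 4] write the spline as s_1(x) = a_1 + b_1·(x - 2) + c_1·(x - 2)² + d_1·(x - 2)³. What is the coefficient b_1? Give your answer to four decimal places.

2.6140

Let m_i = s''(x_i). Step sizes h_i = 2, 2, 3; slopes of the chords Δ_i = (y_(i+1) - y_i)/h_i = 1, 7/2, 2/3.
  2·m_0 + 8·m_1 + 2·m_2 = 6(Δ_1 - Δ_0) = 15
  2·m_1 + 10·m_2 + 3·m_3 = 6(Δ_2 - Δ_1) = -17
Natural end conditions: m_0 = m_3 = 0.
Hence m_0 = 0, m_1 = 46/19, m_2 = -83/38, m_3 = 0.
On [2, 4], with s_1(x) = a_1 + b_1·(x - 2) + c_1·(x - 2)² + d_1·(x - 2)³: c_1 = m_1/2 = 23/19, d_1 = (m_2 - m_1)/(6h_1) = -175/456, b_1 = Δ_1 - h_1(2m_1 + m_2)/6 = 149/57.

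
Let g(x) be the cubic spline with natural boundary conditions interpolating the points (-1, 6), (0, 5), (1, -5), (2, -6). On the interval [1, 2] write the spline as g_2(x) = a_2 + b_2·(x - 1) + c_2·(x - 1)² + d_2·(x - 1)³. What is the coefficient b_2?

Put M_i = g'' at the i-th knot. Here h = (1, 1, 1) and Δ = (-1, -10, -1), so the interior equations h_(i-1)·M_(i-1) + 2(h_(i-1)+h_i)·M_i + h_i·M_(i+1) = 6(Δ_i − Δ_(i-1)) read
  1·M_0 + 4·M_1 + 1·M_2 = 6(Δ_1 - Δ_0) = -54
  1·M_1 + 4·M_2 + 1·M_3 = 6(Δ_2 - Δ_1) = 54
Natural end conditions: M_0 = M_3 = 0.
Solving: M_0 = 0, M_1 = -18, M_2 = 18, M_3 = 0.
On [1, 2], with g_2(x) = a_2 + b_2·(x - 1) + c_2·(x - 1)² + d_2·(x - 1)³: c_2 = M_2/2 = 9, d_2 = (M_3 - M_2)/(6h_2) = -3, b_2 = Δ_2 - h_2(2M_2 + M_3)/6 = -7.

-7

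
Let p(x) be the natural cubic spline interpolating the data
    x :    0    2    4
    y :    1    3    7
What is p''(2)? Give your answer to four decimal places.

Write M_i for p''(x_i). With h_i = 2, 2 and divided differences Δ_i = 1, 2, the continuity of p' gives the tridiagonal system
  2·M_0 + 8·M_1 + 2·M_2 = 6(Δ_1 - Δ_0) = 6
Natural end conditions: M_0 = M_2 = 0.
Solving: M_0 = 0, M_1 = 3/4, M_2 = 0.

0.7500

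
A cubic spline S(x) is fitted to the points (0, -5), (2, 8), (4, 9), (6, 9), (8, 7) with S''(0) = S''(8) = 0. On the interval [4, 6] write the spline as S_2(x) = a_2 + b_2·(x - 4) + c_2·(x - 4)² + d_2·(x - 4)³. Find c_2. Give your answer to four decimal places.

0.5357

Write σ_i for S''(x_i). With h_i = 2, 2, 2, 2 and divided differences Δ_i = 13/2, 1/2, 0, -1, the continuity of S' gives the tridiagonal system
  2·σ_0 + 8·σ_1 + 2·σ_2 = 6(Δ_1 - Δ_0) = -36
  2·σ_1 + 8·σ_2 + 2·σ_3 = 6(Δ_2 - Δ_1) = -3
  2·σ_2 + 8·σ_3 + 2·σ_4 = 6(Δ_3 - Δ_2) = -6
Natural end conditions: σ_0 = σ_4 = 0.
Solving the tridiagonal system: σ_0 = 0, σ_1 = -267/56, σ_2 = 15/14, σ_3 = -57/56, σ_4 = 0.
On [4, 6], with S_2(x) = a_2 + b_2·(x - 4) + c_2·(x - 4)² + d_2·(x - 4)³: c_2 = σ_2/2 = 15/28, d_2 = (σ_3 - σ_2)/(6h_2) = -39/224, b_2 = Δ_2 - h_2(2σ_2 + σ_3)/6 = -3/8.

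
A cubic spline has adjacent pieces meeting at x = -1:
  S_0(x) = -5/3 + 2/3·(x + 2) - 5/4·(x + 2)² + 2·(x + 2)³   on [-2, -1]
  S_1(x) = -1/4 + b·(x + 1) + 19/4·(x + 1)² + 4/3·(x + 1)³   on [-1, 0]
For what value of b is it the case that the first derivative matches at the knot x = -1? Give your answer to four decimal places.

S_0'(x) = 2/3 - 5/2·(x + 2) + 6·(x + 2)², so S_0'(-1) = 25/6. On the right, S_1'(-1) = b, so b = 25/6.

4.1667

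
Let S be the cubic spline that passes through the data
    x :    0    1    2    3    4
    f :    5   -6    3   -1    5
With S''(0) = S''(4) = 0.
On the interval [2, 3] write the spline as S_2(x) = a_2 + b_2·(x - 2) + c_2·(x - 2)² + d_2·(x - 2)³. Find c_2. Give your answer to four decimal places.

-17.5714

Let m_i = S''(x_i). Step sizes h_i = 1, 1, 1, 1; slopes of the chords Δ_i = (y_(i+1) - y_i)/h_i = -11, 9, -4, 6.
  1·m_0 + 4·m_1 + 1·m_2 = 6(Δ_1 - Δ_0) = 120
  1·m_1 + 4·m_2 + 1·m_3 = 6(Δ_2 - Δ_1) = -78
  1·m_2 + 4·m_3 + 1·m_4 = 6(Δ_3 - Δ_2) = 60
Natural end conditions: m_0 = m_4 = 0.
Forward elimination and back-substitution give m_0 = 0, m_1 = 543/14, m_2 = -246/7, m_3 = 333/14, m_4 = 0.
On [2, 3], with S_2(x) = a_2 + b_2·(x - 2) + c_2·(x - 2)² + d_2·(x - 2)³: c_2 = m_2/2 = -123/7, d_2 = (m_3 - m_2)/(6h_2) = 275/28, b_2 = Δ_2 - h_2(2m_2 + m_3)/6 = 15/4.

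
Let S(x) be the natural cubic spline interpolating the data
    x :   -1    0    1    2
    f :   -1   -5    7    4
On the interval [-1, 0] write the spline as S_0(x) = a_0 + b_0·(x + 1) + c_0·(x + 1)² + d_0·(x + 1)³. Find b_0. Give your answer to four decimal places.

-9.2667

Put σ_i = S'' at the i-th knot. Here h = (1, 1, 1) and Δ = (-4, 12, -3), so the interior equations h_(i-1)·σ_(i-1) + 2(h_(i-1)+h_i)·σ_i + h_i·σ_(i+1) = 6(Δ_i − Δ_(i-1)) read
  1·σ_0 + 4·σ_1 + 1·σ_2 = 6(Δ_1 - Δ_0) = 96
  1·σ_1 + 4·σ_2 + 1·σ_3 = 6(Δ_2 - Δ_1) = -90
Natural end conditions: σ_0 = σ_3 = 0.
Solving: σ_0 = 0, σ_1 = 158/5, σ_2 = -152/5, σ_3 = 0.
On [-1, 0], with S_0(x) = a_0 + b_0·(x + 1) + c_0·(x + 1)² + d_0·(x + 1)³: c_0 = σ_0/2 = 0, d_0 = (σ_1 - σ_0)/(6h_0) = 79/15, b_0 = Δ_0 - h_0(2σ_0 + σ_1)/6 = -139/15.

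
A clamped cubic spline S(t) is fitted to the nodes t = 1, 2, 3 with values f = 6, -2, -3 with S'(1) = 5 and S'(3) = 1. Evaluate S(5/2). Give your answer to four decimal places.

-3.6563

Write σ_i for S''(x_i). With h_i = 1, 1 and divided differences Δ_i = -8, -1, the continuity of S' gives the tridiagonal system
  1·σ_0 + 4·σ_1 + 1·σ_2 = 6(Δ_1 - Δ_0) = 42
Clamped end conditions give two more equations: 2h_0·σ_0 + h_0·σ_1 = 6(Δ_0 - S'(1)) = -78 and h_1·σ_1 + 2h_1·σ_2 = 6(S'(3) - Δ_1) = 12.
Solving the tridiagonal system: σ_0 = -103/2, σ_1 = 25, σ_2 = -13/2.
On [2, 3], S(t) = -2 - 33/4·(t - 2) + 25/2·(t - 2)² - 21/4·(t - 2)³.
With (t - 2) = 1/2: S(5/2) = -117/32.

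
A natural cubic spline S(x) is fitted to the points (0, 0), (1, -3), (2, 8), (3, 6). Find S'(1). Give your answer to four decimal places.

With M_i denoting the second derivative at x_i, h_i = 1, 1, 1, and Δ_i = (y_(i+1) − y_i)/h_i = -3, 11, -2:
  1·M_0 + 4·M_1 + 1·M_2 = 6(Δ_1 - Δ_0) = 84
  1·M_1 + 4·M_2 + 1·M_3 = 6(Δ_2 - Δ_1) = -78
Natural end conditions: M_0 = M_3 = 0.
Forward elimination and back-substitution give M_0 = 0, M_1 = 138/5, M_2 = -132/5, M_3 = 0.
On [1, 2], S'(x) = b_1 + 2c_1·(x - 1) + 3d_1·(x - 1)² with b_1 = Δ_1 - h_1(2M_1 + M_2)/6 = 31/5, c_1 = M_1/2 = 69/5, d_1 = (M_2 - M_1)/(6h_1) = -9. So S'(1) = 31/5.

6.2000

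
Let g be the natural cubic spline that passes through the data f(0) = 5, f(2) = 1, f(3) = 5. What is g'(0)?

Put m_i = g'' at the i-th knot. Here h = (2, 1) and Δ = (-2, 4), so the interior equations h_(i-1)·m_(i-1) + 2(h_(i-1)+h_i)·m_i + h_i·m_(i+1) = 6(Δ_i − Δ_(i-1)) read
  2·m_0 + 6·m_1 + 1·m_2 = 6(Δ_1 - Δ_0) = 36
Natural end conditions: m_0 = m_2 = 0.
Hence m_0 = 0, m_1 = 6, m_2 = 0.
On [0, 2], g'(x) = b_0 + 2c_0·x + 3d_0·x² with b_0 = Δ_0 - h_0(2m_0 + m_1)/6 = -4, c_0 = m_0/2 = 0, d_0 = (m_1 - m_0)/(6h_0) = 1/2. So g'(0) = -4.

-4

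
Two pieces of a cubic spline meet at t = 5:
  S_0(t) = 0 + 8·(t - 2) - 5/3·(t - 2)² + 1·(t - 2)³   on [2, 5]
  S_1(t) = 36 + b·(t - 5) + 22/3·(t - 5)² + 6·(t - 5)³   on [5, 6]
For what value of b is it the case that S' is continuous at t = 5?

25

S_0'(t) = 8 - 10/3·(t - 2) + 3·(t - 2)², so S_0'(5) = 25. On the right, S_1'(5) = b, so b = 25.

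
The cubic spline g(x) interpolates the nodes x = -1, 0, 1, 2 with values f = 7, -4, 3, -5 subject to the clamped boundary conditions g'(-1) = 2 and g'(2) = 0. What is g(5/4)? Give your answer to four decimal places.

With M_i denoting the second derivative at x_i, h_i = 1, 1, 1, and Δ_i = (y_(i+1) − y_i)/h_i = -11, 7, -8:
  1·M_0 + 4·M_1 + 1·M_2 = 6(Δ_1 - Δ_0) = 108
  1·M_1 + 4·M_2 + 1·M_3 = 6(Δ_2 - Δ_1) = -90
Clamped end conditions give two more equations: 2h_0·M_0 + h_0·M_1 = 6(Δ_0 - g'(-1)) = -78 and h_2·M_2 + 2h_2·M_3 = 6(g'(2) - Δ_2) = 48.
Hence M_0 = -1004/15, M_1 = 838/15, M_2 = -728/15, M_3 = 724/15.
On [1, 2], g(x) = 3 + 2/15·(x - 1) - 364/15·(x - 1)² + 242/15·(x - 1)³.
With (x - 1) = 1/4: g(5/4) = 283/160.

1.7688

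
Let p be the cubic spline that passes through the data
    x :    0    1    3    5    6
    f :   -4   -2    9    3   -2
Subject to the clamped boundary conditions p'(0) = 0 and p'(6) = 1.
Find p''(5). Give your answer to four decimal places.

-2.9242

Let M_i = p''(x_i). Step sizes h_i = 1, 2, 2, 1; slopes of the chords Δ_i = (y_(i+1) - y_i)/h_i = 2, 11/2, -3, -5.
  1·M_0 + 6·M_1 + 2·M_2 = 6(Δ_1 - Δ_0) = 21
  2·M_1 + 8·M_2 + 2·M_3 = 6(Δ_2 - Δ_1) = -51
  2·M_2 + 6·M_3 + 1·M_4 = 6(Δ_3 - Δ_2) = -12
Clamped end conditions give two more equations: 2h_0·M_0 + h_0·M_1 = 6(Δ_0 - p'(0)) = 12 and h_3·M_3 + 2h_3·M_4 = 6(p'(6) - Δ_3) = 36.
Hence M_0 = 445/132, M_1 = 347/66, M_2 = -167/24, M_3 = -193/66, M_4 = 2569/132.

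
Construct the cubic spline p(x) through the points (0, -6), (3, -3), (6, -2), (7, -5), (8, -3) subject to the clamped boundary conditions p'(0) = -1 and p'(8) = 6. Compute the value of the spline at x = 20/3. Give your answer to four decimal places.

Let m_i = p''(x_i). Step sizes h_i = 3, 3, 1, 1; slopes of the chords Δ_i = (y_(i+1) - y_i)/h_i = 1, 1/3, -3, 2.
  3·m_0 + 12·m_1 + 3·m_2 = 6(Δ_1 - Δ_0) = -4
  3·m_1 + 8·m_2 + 1·m_3 = 6(Δ_2 - Δ_1) = -20
  1·m_2 + 4·m_3 + 1·m_4 = 6(Δ_3 - Δ_2) = 30
Clamped end conditions give two more equations: 2h_0·m_0 + h_0·m_1 = 6(Δ_0 - p'(0)) = 12 and h_3·m_3 + 2h_3·m_4 = 6(p'(8) - Δ_3) = 24.
Forward elimination and back-substitution give m_0 = 169/84, m_1 = -1/42, m_2 = -13/4, m_3 = 85/14, m_4 = 251/28.
On [6, 7], p(x) = -2 - 41/14·(x - 6) - 13/8·(x - 6)² + 87/56·(x - 6)³.
With (x - 6) = 2/3: p(20/3) = -59/14.

-4.2143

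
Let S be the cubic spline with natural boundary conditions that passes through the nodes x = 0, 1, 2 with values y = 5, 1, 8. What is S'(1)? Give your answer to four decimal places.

1.5000

Let σ_i = S''(x_i). Step sizes h_i = 1, 1; slopes of the chords Δ_i = (y_(i+1) - y_i)/h_i = -4, 7.
  1·σ_0 + 4·σ_1 + 1·σ_2 = 6(Δ_1 - Δ_0) = 66
Natural end conditions: σ_0 = σ_2 = 0.
Forward elimination and back-substitution give σ_0 = 0, σ_1 = 33/2, σ_2 = 0.
On [1, 2], S'(x) = b_1 + 2c_1·(x - 1) + 3d_1·(x - 1)² with b_1 = Δ_1 - h_1(2σ_1 + σ_2)/6 = 3/2, c_1 = σ_1/2 = 33/4, d_1 = (σ_2 - σ_1)/(6h_1) = -11/4. So S'(1) = 3/2.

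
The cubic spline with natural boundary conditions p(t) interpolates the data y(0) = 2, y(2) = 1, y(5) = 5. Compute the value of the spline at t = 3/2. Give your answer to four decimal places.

With σ_i denoting the second derivative at x_i, h_i = 2, 3, and Δ_i = (y_(i+1) − y_i)/h_i = -1/2, 4/3:
  2·σ_0 + 10·σ_1 + 3·σ_2 = 6(Δ_1 - Δ_0) = 11
Natural end conditions: σ_0 = σ_2 = 0.
Solving: σ_0 = 0, σ_1 = 11/10, σ_2 = 0.
On [0, 2], p(t) = 2 - 13/15·t + 0·t² + 11/120·t³.
With t = 3/2: p(3/2) = 323/320.

1.0094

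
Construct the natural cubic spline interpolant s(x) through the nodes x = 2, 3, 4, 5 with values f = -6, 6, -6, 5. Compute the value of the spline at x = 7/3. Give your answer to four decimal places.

With M_i denoting the second derivative at x_i, h_i = 1, 1, 1, and Δ_i = (y_(i+1) − y_i)/h_i = 12, -12, 11:
  1·M_0 + 4·M_1 + 1·M_2 = 6(Δ_1 - Δ_0) = -144
  1·M_1 + 4·M_2 + 1·M_3 = 6(Δ_2 - Δ_1) = 138
Natural end conditions: M_0 = M_3 = 0.
Solving the tridiagonal system: M_0 = 0, M_1 = -238/5, M_2 = 232/5, M_3 = 0.
On [2, 3], s(x) = -6 + 299/15·(x - 2) + 0·(x - 2)² - 119/15·(x - 2)³.
With (x - 2) = 1/3: s(7/3) = 142/405.

0.3506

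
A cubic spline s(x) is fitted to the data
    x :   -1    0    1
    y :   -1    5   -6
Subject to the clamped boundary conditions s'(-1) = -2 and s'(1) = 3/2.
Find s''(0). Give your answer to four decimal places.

Put M_i = s'' at the i-th knot. Here h = (1, 1) and Δ = (6, -11), so the interior equations h_(i-1)·M_(i-1) + 2(h_(i-1)+h_i)·M_i + h_i·M_(i+1) = 6(Δ_i − Δ_(i-1)) read
  1·M_0 + 4·M_1 + 1·M_2 = 6(Δ_1 - Δ_0) = -102
Clamped end conditions give two more equations: 2h_0·M_0 + h_0·M_1 = 6(Δ_0 - s'(-1)) = 48 and h_1·M_1 + 2h_1·M_2 = 6(s'(1) - Δ_1) = 75.
Solving the tridiagonal system: M_0 = 205/4, M_1 = -109/2, M_2 = 259/4.

-54.5000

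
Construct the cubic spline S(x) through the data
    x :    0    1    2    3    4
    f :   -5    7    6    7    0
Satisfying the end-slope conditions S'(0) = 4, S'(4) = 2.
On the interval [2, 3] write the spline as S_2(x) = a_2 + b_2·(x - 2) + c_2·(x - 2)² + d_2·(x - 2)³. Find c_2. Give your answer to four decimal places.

9.1250

Let m_i = S''(x_i). Step sizes h_i = 1, 1, 1, 1; slopes of the chords Δ_i = (y_(i+1) - y_i)/h_i = 12, -1, 1, -7.
  1·m_0 + 4·m_1 + 1·m_2 = 6(Δ_1 - Δ_0) = -78
  1·m_1 + 4·m_2 + 1·m_3 = 6(Δ_2 - Δ_1) = 12
  1·m_2 + 4·m_3 + 1·m_4 = 6(Δ_3 - Δ_2) = -48
Clamped end conditions give two more equations: 2h_0·m_0 + h_0·m_1 = 6(Δ_0 - S'(0)) = 48 and h_3·m_3 + 2h_3·m_4 = 6(S'(4) - Δ_3) = 54.
Forward elimination and back-substitution give m_0 = 1153/28, m_1 = -481/14, m_2 = 73/4, m_3 = -373/14, m_4 = 1129/28.
On [2, 3], with S_2(x) = a_2 + b_2·(x - 2) + c_2·(x - 2)² + d_2·(x - 2)³: c_2 = m_2/2 = 73/8, d_2 = (m_3 - m_2)/(6h_2) = -419/56, b_2 = Δ_2 - h_2(2m_2 + m_3)/6 = -9/14.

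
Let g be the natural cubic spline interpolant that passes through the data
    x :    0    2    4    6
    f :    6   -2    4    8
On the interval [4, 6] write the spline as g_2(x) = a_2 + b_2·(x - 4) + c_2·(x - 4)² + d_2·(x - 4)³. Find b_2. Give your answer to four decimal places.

3.4667

Write M_i for g''(x_i). With h_i = 2, 2, 2 and divided differences Δ_i = -4, 3, 2, the continuity of g' gives the tridiagonal system
  2·M_0 + 8·M_1 + 2·M_2 = 6(Δ_1 - Δ_0) = 42
  2·M_1 + 8·M_2 + 2·M_3 = 6(Δ_2 - Δ_1) = -6
Natural end conditions: M_0 = M_3 = 0.
Solving the tridiagonal system: M_0 = 0, M_1 = 29/5, M_2 = -11/5, M_3 = 0.
On [4, 6], with g_2(x) = a_2 + b_2·(x - 4) + c_2·(x - 4)² + d_2·(x - 4)³: c_2 = M_2/2 = -11/10, d_2 = (M_3 - M_2)/(6h_2) = 11/60, b_2 = Δ_2 - h_2(2M_2 + M_3)/6 = 52/15.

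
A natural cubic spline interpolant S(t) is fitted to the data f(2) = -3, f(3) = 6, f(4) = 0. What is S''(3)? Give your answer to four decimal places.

-22.5000

Write M_i for S''(x_i). With h_i = 1, 1 and divided differences Δ_i = 9, -6, the continuity of S' gives the tridiagonal system
  1·M_0 + 4·M_1 + 1·M_2 = 6(Δ_1 - Δ_0) = -90
Natural end conditions: M_0 = M_2 = 0.
Solving the tridiagonal system: M_0 = 0, M_1 = -45/2, M_2 = 0.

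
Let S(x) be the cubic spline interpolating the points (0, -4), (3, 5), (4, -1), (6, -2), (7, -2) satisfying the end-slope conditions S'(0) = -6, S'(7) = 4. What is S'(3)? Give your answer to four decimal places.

-2.9447

Write σ_i for S''(x_i). With h_i = 3, 1, 2, 1 and divided differences Δ_i = 3, -6, -1/2, 0, the continuity of S' gives the tridiagonal system
  3·σ_0 + 8·σ_1 + 1·σ_2 = 6(Δ_1 - Δ_0) = -54
  1·σ_1 + 6·σ_2 + 2·σ_3 = 6(Δ_2 - Δ_1) = 33
  2·σ_2 + 6·σ_3 + 1·σ_4 = 6(Δ_3 - Δ_2) = 3
Clamped end conditions give two more equations: 2h_0·σ_0 + h_0·σ_1 = 6(Δ_0 - S'(0)) = 54 and h_3·σ_3 + 2h_3·σ_4 = 6(S'(7) - Δ_3) = 24.
Solving: σ_0 = 3895/244, σ_1 = -1699/122, σ_2 = 2323/244, σ_3 = -311/61, σ_4 = 1775/122.
On [3, 4], S'(x) = b_1 + 2c_1·(x - 3) + 3d_1·(x - 3)² with b_1 = Δ_1 - h_1(2σ_1 + σ_2)/6 = -1437/488, c_1 = σ_1/2 = -1699/244, d_1 = (σ_2 - σ_1)/(6h_1) = 1907/488. So S'(3) = -1437/488.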